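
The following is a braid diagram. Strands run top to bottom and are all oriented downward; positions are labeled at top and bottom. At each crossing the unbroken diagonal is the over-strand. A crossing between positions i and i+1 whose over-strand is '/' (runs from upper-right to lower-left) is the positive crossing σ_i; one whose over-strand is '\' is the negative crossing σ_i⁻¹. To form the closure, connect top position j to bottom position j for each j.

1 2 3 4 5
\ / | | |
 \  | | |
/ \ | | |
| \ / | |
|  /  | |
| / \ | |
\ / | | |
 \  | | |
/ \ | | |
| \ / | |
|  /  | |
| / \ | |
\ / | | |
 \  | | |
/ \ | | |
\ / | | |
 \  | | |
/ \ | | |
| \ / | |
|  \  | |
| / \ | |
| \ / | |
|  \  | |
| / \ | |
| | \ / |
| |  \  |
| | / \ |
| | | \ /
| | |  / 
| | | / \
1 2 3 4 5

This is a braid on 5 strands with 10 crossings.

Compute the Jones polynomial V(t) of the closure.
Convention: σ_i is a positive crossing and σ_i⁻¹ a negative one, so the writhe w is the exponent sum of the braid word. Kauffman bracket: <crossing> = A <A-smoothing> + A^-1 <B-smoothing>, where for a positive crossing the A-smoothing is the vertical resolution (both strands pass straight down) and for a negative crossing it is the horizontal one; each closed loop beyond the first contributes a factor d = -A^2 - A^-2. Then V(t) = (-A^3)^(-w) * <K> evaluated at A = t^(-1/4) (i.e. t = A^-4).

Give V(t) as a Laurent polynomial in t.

Reading the diagram top to bottom ('/'-over between positions i,i+1 = s_i, '\'-over = s_i^-1): braid word = s1^-1 s2 s1^-1 s2 s1^-1 s1^-1 s2^-1 s2^-1 s3^-1 s4.
The presented braid s1^-1 s2 s1^-1 s2 s1^-1 s1^-1 s2^-1 s2^-1 s3^-1 s4 on 5 strands reduces by inverse Markov moves (closure unchanged at each step):
  Destabilize: the word has the form β·s4 where s4 occurs only as the final letter (β ∈ B_4); drop it and the last strand → 4 strands.
  Destabilize: the word has the form β·s3^-1 where s3^-1 occurs only as the final letter (β ∈ B_3); drop it and the last strand → 3 strands.
Reduced to β = s1^-1 s2 s1^-1 s2 s1^-1 s1^-1 s2^-1 s2^-1 on 3 strands, 8 crossings.
Compute on β:
Braid: s1^-1 s2 s1^-1 s2 s1^-1 s1^-1 s2^-1 s2^-1 on 3 strands, 8 crossings.
Writhe w = (#positive) - (#negative) = 2 - 6 = -4.
State-sum expansion of <K>. There are 2^8 = 256 states.
Each crossing splits two ways (0=vertical, 1=horizontal). The state's weight is A^(#A-smoothings - #B-smoothings) * d^(loops - 1).
Tabulate the states by total A-exponent and number of loops L (A-exp: L × count):
  A^8: L=5 ×1
  A^6: L=4 ×8
  A^4: L=3 ×26, L=5 ×2
  A^2: L=2 ×41, L=4 ×15
  A^0: L=1 ×26, L=3 ×43, L=5 ×1
  A^-2: L=2 ×47, L=4 ×9
  A^-4: L=1 ×11, L=3 ×16, L=5 ×1
  A^-6: L=2 ×6, L=4 ×2
  A^-8: L=3 ×1
Each group contributes A^e * Σ count * d^(L-1):
Powers of d = -A^2 - A^-2: d^2 = A^4 + 2 + A^-4; d^3 = -A^6 - 3*A^2 - 3*A^-2 - A^-6; d^4 = A^8 + 4*A^4 + 6 + 4*A^-4 + A^-8.
  A^8 * (d^4) = A^16 + 4*A^12 + 6*A^8 + 4*A^4 + 1
  A^6 * (8*d^3) = -8*A^12 - 24*A^8 - 24*A^4 - 8
  A^4 * (26*d^2 + 2*d^4) = 2*A^12 + 34*A^8 + 64*A^4 + 34 + 2*A^-4
  A^2 * (41*d + 15*d^3) = -15*A^8 - 86*A^4 - 86 - 15*A^-4
  A^0 * (26 + 43*d^2 + d^4) = A^8 + 47*A^4 + 118 + 47*A^-4 + A^-8
  A^-2 * (47*d + 9*d^3) = -9*A^4 - 74 - 74*A^-4 - 9*A^-8
  A^-4 * (11 + 16*d^2 + d^4) = A^4 + 20 + 49*A^-4 + 20*A^-8 + A^-12
  A^-6 * (6*d + 2*d^3) = -2 - 12*A^-4 - 12*A^-8 - 2*A^-12
  A^-8 * (d^2) = A^-4 + 2*A^-8 + A^-12
Summing the groups: <K> = A^16 - 2*A^12 + 2*A^8 - 3*A^4 + 3 - 2*A^-4 + 2*A^-8
Normalise by the writhe: (-A^3)^(-w) = (-A^3)^(4) = A^12, so f(A) = A^12 * <K> = A^28 - 2*A^24 + 2*A^20 - 3*A^16 + 3*A^12 - 2*A^8 + 2*A^4.
Substitute A = t^(-1/4), i.e. A^e → t^(-e/4): V(t) = 2*t^-1 - 2*t^-2 + 3*t^-3 - 3*t^-4 + 2*t^-5 - 2*t^-6 + t^-7

Answer: 2*t^-1 - 2*t^-2 + 3*t^-3 - 3*t^-4 + 2*t^-5 - 2*t^-6 + t^-7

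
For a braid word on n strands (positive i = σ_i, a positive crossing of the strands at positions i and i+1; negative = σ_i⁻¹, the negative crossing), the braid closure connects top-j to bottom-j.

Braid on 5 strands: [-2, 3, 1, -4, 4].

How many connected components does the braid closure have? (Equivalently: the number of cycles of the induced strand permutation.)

2

Derivation:
Track the strand permutation on 5 strands, starting from identity.
  step 1: s2^-1 swaps positions 2,3 -> [1 3 2 4 5]
  step 2: s3 swaps positions 3,4 -> [1 3 4 2 5]
  step 3: s1 swaps positions 1,2 -> [3 1 4 2 5]
  step 4: s4^-1 swaps positions 4,5 -> [3 1 4 5 2]
  step 5: s4 swaps positions 4,5 -> [3 1 4 2 5]
Final permutation (position -> original strand): [3 1 4 2 5]
Closure components = cycle count of this permutation = 2.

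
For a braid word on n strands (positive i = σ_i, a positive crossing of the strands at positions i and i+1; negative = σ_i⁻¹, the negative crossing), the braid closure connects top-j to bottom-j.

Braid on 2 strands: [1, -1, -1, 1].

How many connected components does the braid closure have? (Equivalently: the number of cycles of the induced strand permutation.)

Track the strand permutation on 2 strands, starting from identity.
  step 1: s1 swaps positions 1,2 -> [2 1]
  step 2: s1^-1 swaps positions 1,2 -> [1 2]
  step 3: s1^-1 swaps positions 1,2 -> [2 1]
  step 4: s1 swaps positions 1,2 -> [1 2]
Final permutation (position -> original strand): [1 2]
Closure components = cycle count of this permutation = 2.

Answer: 2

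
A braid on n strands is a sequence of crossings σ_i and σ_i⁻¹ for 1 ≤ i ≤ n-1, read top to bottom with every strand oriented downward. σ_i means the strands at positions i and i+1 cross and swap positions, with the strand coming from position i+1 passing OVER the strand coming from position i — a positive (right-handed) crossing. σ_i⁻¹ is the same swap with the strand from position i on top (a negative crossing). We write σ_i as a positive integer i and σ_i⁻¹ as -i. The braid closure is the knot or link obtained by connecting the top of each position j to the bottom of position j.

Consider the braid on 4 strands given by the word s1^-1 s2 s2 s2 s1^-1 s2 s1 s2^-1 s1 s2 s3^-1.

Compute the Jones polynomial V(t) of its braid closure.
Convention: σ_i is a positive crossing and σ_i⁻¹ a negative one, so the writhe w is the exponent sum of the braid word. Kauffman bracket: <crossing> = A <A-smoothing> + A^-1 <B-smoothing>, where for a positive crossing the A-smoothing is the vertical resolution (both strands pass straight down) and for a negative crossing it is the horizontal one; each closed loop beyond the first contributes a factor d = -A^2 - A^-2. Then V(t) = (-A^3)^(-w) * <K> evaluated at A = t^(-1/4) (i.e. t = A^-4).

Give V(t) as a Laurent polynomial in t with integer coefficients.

The presented braid s1^-1 s2 s2 s2 s1^-1 s2 s1 s2^-1 s1 s2 s3^-1 on 4 strands reduces by inverse Markov moves (closure unchanged at each step):
  Destabilize: the word has the form β·s3^-1 where s3^-1 occurs only as the final letter (β ∈ B_3); drop it and the last strand → 3 strands.
Reduced to β = s1^-1 s2 s2 s2 s1^-1 s2 s1 s2^-1 s1 s2 on 3 strands, 10 crossings.
Compute on β:
Braid: s1^-1 s2 s2 s2 s1^-1 s2 s1 s2^-1 s1 s2 on 3 strands, 10 crossings.
Writhe w = (#positive) - (#negative) = 7 - 3 = 4.
State-sum expansion of <K>. There are 2^10 = 1024 states.
For each crossing: s=0 is the vertical smoothing, s=1 horizontal. Crossing k contributes A^(sign_k * (1 - 2*s_k)); loop factor d = -A^2 - A^-2.
Tabulate the states by total A-exponent and number of loops L (A-exp: L × count):
  A^10: L=2 ×1
  A^8: L=1 ×5, L=3 ×5
  A^6: L=2 ×39, L=4 ×6
  A^4: L=1 ×34, L=3 ×85, L=5 ×1
  A^2: L=2 ×138, L=4 ×72
  A^0: L=1 ×48, L=3 ×167, L=5 ×37
  A^-2: L=2 ×91, L=4 ×109, L=6 ×10
  A^-4: L=3 ×82, L=5 ×37, L=7 ×1
  A^-6: L=4 ×40, L=6 ×5
  A^-8: L=5 ×10
  A^-10: L=6 ×1
Each group contributes A^e * Σ count * d^(L-1):
Powers of d = -A^2 - A^-2: d^2 = A^4 + 2 + A^-4; d^3 = -A^6 - 3*A^2 - 3*A^-2 - A^-6; d^4 = A^8 + 4*A^4 + 6 + 4*A^-4 + A^-8; d^5 = -A^10 - 5*A^6 - 10*A^2 - 10*A^-2 - 5*A^-6 - A^-10; d^6 = A^12 + 6*A^8 + 15*A^4 + 20 + 15*A^-4 + 6*A^-8 + A^-12.
  A^10 * (d) = -A^12 - A^8
  A^8 * (5 + 5*d^2) = 5*A^12 + 15*A^8 + 5*A^4
  A^6 * (39*d + 6*d^3) = -6*A^12 - 57*A^8 - 57*A^4 - 6
  A^4 * (34 + 85*d^2 + d^4) = A^12 + 89*A^8 + 210*A^4 + 89 + A^-4
  A^2 * (138*d + 72*d^3) = -72*A^8 - 354*A^4 - 354 - 72*A^-4
  A^0 * (48 + 167*d^2 + 37*d^4) = 37*A^8 + 315*A^4 + 604 + 315*A^-4 + 37*A^-8
  A^-2 * (91*d + 109*d^3 + 10*d^5) = -10*A^8 - 159*A^4 - 518 - 518*A^-4 - 159*A^-8 - 10*A^-12
  A^-4 * (82*d^2 + 37*d^4 + d^6) = A^8 + 43*A^4 + 245 + 406*A^-4 + 245*A^-8 + 43*A^-12 + A^-16
  A^-6 * (40*d^3 + 5*d^5) = -5*A^4 - 65 - 170*A^-4 - 170*A^-8 - 65*A^-12 - 5*A^-16
  A^-8 * (10*d^4) = 10 + 40*A^-4 + 60*A^-8 + 40*A^-12 + 10*A^-16
  A^-10 * (d^5) = -1 - 5*A^-4 - 10*A^-8 - 10*A^-12 - 5*A^-16 - A^-20
Summing the groups: <K> = -A^12 + 2*A^8 - 2*A^4 + 4 - 3*A^-4 + 3*A^-8 - 2*A^-12 + A^-16 - A^-20
Normalise by the writhe: (-A^3)^(-w) = (-A^3)^(-4) = A^-12, so f(A) = A^-12 * <K> = -1 + 2*A^-4 - 2*A^-8 + 4*A^-12 - 3*A^-16 + 3*A^-20 - 2*A^-24 + A^-28 - A^-32.
Substitute A = t^(-1/4), i.e. A^e → t^(-e/4): V(t) = -t^8 + t^7 - 2*t^6 + 3*t^5 - 3*t^4 + 4*t^3 - 2*t^2 + 2*t - 1

Answer: -t^8 + t^7 - 2*t^6 + 3*t^5 - 3*t^4 + 4*t^3 - 2*t^2 + 2*t - 1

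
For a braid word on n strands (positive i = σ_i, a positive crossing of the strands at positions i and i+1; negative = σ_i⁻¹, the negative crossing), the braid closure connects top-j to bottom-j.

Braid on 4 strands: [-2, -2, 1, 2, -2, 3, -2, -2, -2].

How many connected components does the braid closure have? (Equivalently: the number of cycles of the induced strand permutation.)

Track the strand permutation on 4 strands, starting from identity.
  step 1: s2^-1 swaps positions 2,3 -> [1 3 2 4]
  step 2: s2^-1 swaps positions 2,3 -> [1 2 3 4]
  step 3: s1 swaps positions 1,2 -> [2 1 3 4]
  step 4: s2 swaps positions 2,3 -> [2 3 1 4]
  step 5: s2^-1 swaps positions 2,3 -> [2 1 3 4]
  step 6: s3 swaps positions 3,4 -> [2 1 4 3]
  step 7: s2^-1 swaps positions 2,3 -> [2 4 1 3]
  step 8: s2^-1 swaps positions 2,3 -> [2 1 4 3]
  step 9: s2^-1 swaps positions 2,3 -> [2 4 1 3]
Final permutation (position -> original strand): [2 4 1 3]
Closure components = cycle count of this permutation = 1.

Answer: 1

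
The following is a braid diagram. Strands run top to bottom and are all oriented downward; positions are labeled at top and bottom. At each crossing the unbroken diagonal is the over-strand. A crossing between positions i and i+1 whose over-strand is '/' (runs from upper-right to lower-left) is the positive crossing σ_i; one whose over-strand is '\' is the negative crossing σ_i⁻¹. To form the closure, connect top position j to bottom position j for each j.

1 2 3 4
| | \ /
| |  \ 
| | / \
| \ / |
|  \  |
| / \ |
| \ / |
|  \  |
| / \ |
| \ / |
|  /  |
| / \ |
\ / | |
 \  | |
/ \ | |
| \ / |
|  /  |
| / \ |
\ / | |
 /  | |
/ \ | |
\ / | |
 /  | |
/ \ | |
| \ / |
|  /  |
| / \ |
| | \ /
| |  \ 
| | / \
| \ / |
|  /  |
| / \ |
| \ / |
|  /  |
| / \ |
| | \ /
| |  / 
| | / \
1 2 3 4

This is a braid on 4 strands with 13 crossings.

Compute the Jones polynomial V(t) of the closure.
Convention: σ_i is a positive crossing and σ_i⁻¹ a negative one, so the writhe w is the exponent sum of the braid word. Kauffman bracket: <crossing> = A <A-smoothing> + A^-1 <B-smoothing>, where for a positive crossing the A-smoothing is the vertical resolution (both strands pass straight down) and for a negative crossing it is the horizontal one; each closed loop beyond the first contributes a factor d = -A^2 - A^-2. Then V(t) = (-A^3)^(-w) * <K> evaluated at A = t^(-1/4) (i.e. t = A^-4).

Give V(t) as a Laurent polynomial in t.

Reading the diagram top to bottom ('/'-over between positions i,i+1 = s_i, '\'-over = s_i^-1): braid word = s3^-1 s2^-1 s2^-1 s2 s1^-1 s2 s1 s1 s2 s3^-1 s2 s2 s3.
The presented braid s3^-1 s2^-1 s2^-1 s2 s1^-1 s2 s1 s1 s2 s3^-1 s2 s2 s3 on 4 strands reduces by inverse Markov moves (closure unchanged at each step):
  Deconjugate: the word is γ·β·γ⁻¹ with γ = s3^-1 (prefix) and γ⁻¹ = s3 (suffix); strip both.
  Deconjugate: the word is γ·β·γ⁻¹ with γ = s2^-1 s2^-1 (prefix) and γ⁻¹ = s2 s2 (suffix); strip both.
  Destabilize: the word has the form β·s3^-1 where s3^-1 occurs only as the final letter (β ∈ B_3); drop it and the last strand → 3 strands.
Reduced to β = s2 s1^-1 s2 s1 s1 s2 on 3 strands, 6 crossings.
Compute on β:
Braid: s2 s1^-1 s2 s1 s1 s2 on 3 strands, 6 crossings.
Writhe w = (#positive) - (#negative) = 5 - 1 = 4.
Enumerate smoothing states for the bracket polynomial. There are 2^6 = 64 states.
Each crossing splits two ways (0=vertical, 1=horizontal). The state's weight is A^(#A-smoothings - #B-smoothings) * d^(loops - 1).
Tabulate the states by total A-exponent and number of loops L (A-exp: L × count):
  A^6: L=2 ×1
  A^4: L=1 ×3, L=3 ×3
  A^2: L=2 ×14, L=4 ×1
  A^0: L=1 ×10, L=3 ×10
  A^-2: L=2 ×13, L=4 ×2
  A^-4: L=3 ×6
  A^-6: L=4 ×1
Each group contributes A^e * Σ count * d^(L-1):
Powers of d = -A^2 - A^-2: d^2 = A^4 + 2 + A^-4; d^3 = -A^6 - 3*A^2 - 3*A^-2 - A^-6.
  A^6 * (d) = -A^8 - A^4
  A^4 * (3 + 3*d^2) = 3*A^8 + 9*A^4 + 3
  A^2 * (14*d + d^3) = -A^8 - 17*A^4 - 17 - A^-4
  A^0 * (10 + 10*d^2) = 10*A^4 + 30 + 10*A^-4
  A^-2 * (13*d + 2*d^3) = -2*A^4 - 19 - 19*A^-4 - 2*A^-8
  A^-4 * (6*d^2) = 6 + 12*A^-4 + 6*A^-8
  A^-6 * (d^3) = -1 - 3*A^-4 - 3*A^-8 - A^-12
Summing the groups: <K> = A^8 - A^4 + 2 - A^-4 + A^-8 - A^-12
Normalise by the writhe: (-A^3)^(-w) = (-A^3)^(-4) = A^-12, so f(A) = A^-12 * <K> = A^-4 - A^-8 + 2*A^-12 - A^-16 + A^-20 - A^-24.
Substitute A = t^(-1/4), i.e. A^e → t^(-e/4): V(t) = -t^6 + t^5 - t^4 + 2*t^3 - t^2 + t

Answer: -t^6 + t^5 - t^4 + 2*t^3 - t^2 + t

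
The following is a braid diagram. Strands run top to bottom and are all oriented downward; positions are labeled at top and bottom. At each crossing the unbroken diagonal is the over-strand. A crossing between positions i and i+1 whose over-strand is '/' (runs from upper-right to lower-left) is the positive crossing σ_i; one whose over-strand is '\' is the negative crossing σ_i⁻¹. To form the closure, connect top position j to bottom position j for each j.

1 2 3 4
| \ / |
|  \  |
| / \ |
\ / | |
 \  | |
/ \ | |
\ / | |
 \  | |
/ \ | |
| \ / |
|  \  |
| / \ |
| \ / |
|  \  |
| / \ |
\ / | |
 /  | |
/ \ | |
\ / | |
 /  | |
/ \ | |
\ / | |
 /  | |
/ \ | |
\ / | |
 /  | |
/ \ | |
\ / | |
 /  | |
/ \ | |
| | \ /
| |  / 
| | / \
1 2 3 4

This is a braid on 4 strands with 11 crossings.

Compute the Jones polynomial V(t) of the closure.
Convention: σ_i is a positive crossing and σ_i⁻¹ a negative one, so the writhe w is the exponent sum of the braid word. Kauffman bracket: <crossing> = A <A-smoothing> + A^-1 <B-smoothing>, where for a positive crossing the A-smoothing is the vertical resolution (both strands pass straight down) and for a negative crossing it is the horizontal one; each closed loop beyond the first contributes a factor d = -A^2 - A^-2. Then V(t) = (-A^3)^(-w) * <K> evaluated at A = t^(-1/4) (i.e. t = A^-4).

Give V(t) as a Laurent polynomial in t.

Reading the diagram top to bottom ('/'-over between positions i,i+1 = s_i, '\'-over = s_i^-1): braid word = s2^-1 s1^-1 s1^-1 s2^-1 s2^-1 s1 s1 s1 s1 s1 s3.
The presented braid s2^-1 s1^-1 s1^-1 s2^-1 s2^-1 s1 s1 s1 s1 s1 s3 on 4 strands reduces by inverse Markov moves (closure unchanged at each step):
  Destabilize: the word has the form β·s3 where s3 occurs only as the final letter (β ∈ B_3); drop it and the last strand → 3 strands.
Reduced to β = s2^-1 s1^-1 s1^-1 s2^-1 s2^-1 s1 s1 s1 s1 s1 on 3 strands, 10 crossings.
Compute on β:
Braid: s2^-1 s1^-1 s1^-1 s2^-1 s2^-1 s1 s1 s1 s1 s1 on 3 strands, 10 crossings.
Writhe w = (#positive) - (#negative) = 5 - 5 = 0.
Computing the Kauffman bracket via state sum. There are 2^10 = 1024 states.
Smooth each crossing (0=||, 1=⌣⌢); contribution A^(Σ sign_k(1-2s_k)) * d^(L-1).
Tabulate the states by total A-exponent and number of loops L (A-exp: L × count):
  A^10: L=4 ×1
  A^8: L=3 ×10
  A^6: L=2 ×29, L=4 ×16
  A^4: L=1 ×26, L=3 ×74, L=5 ×20
  A^2: L=2 ×90, L=4 ×105, L=6 ×15
  A^0: L=1 ×15, L=3 ×141, L=5 ×90, L=7 ×6
  A^-2: L=2 ×35, L=4 ×130, L=6 ×44, L=8 ×1
  A^-4: L=3 ×40, L=5 ×69, L=7 ×11
  A^-6: L=4 ×25, L=6 ×19, L=8 ×1
  A^-8: L=5 ×8, L=7 ×2
  A^-10: L=6 ×1
Each group contributes A^e * Σ count * d^(L-1):
Powers of d = -A^2 - A^-2: d^2 = A^4 + 2 + A^-4; d^3 = -A^6 - 3*A^2 - 3*A^-2 - A^-6; d^4 = A^8 + 4*A^4 + 6 + 4*A^-4 + A^-8; d^5 = -A^10 - 5*A^6 - 10*A^2 - 10*A^-2 - 5*A^-6 - A^-10; d^6 = A^12 + 6*A^8 + 15*A^4 + 20 + 15*A^-4 + 6*A^-8 + A^-12; d^7 = -A^14 - 7*A^10 - 21*A^6 - 35*A^2 - 35*A^-2 - 21*A^-6 - 7*A^-10 - A^-14.
  A^10 * (d^3) = -A^16 - 3*A^12 - 3*A^8 - A^4
  A^8 * (10*d^2) = 10*A^12 + 20*A^8 + 10*A^4
  A^6 * (29*d + 16*d^3) = -16*A^12 - 77*A^8 - 77*A^4 - 16
  A^4 * (26 + 74*d^2 + 20*d^4) = 20*A^12 + 154*A^8 + 294*A^4 + 154 + 20*A^-4
  A^2 * (90*d + 105*d^3 + 15*d^5) = -15*A^12 - 180*A^8 - 555*A^4 - 555 - 180*A^-4 - 15*A^-8
  A^0 * (15 + 141*d^2 + 90*d^4 + 6*d^6) = 6*A^12 + 126*A^8 + 591*A^4 + 957 + 591*A^-4 + 126*A^-8 + 6*A^-12
  A^-2 * (35*d + 130*d^3 + 44*d^5 + d^7) = -A^12 - 51*A^8 - 371*A^4 - 900 - 900*A^-4 - 371*A^-8 - 51*A^-12 - A^-16
  A^-4 * (40*d^2 + 69*d^4 + 11*d^6) = 11*A^8 + 135*A^4 + 481 + 714*A^-4 + 481*A^-8 + 135*A^-12 + 11*A^-16
  A^-6 * (25*d^3 + 19*d^5 + d^7) = -A^8 - 26*A^4 - 141 - 300*A^-4 - 300*A^-8 - 141*A^-12 - 26*A^-16 - A^-20
  A^-8 * (8*d^4 + 2*d^6) = 2*A^4 + 20 + 62*A^-4 + 88*A^-8 + 62*A^-12 + 20*A^-16 + 2*A^-20
  A^-10 * (d^5) = -1 - 5*A^-4 - 10*A^-8 - 10*A^-12 - 5*A^-16 - A^-20
Summing the groups: <K> = -A^16 + A^12 - A^8 + 2*A^4 - 1 + 2*A^-4 - A^-8 + A^-12 - A^-16
Normalise by the writhe: (-A^3)^(-w) = (-A^3)^(0) = 1, so f(A) = 1 * <K> = -A^16 + A^12 - A^8 + 2*A^4 - 1 + 2*A^-4 - A^-8 + A^-12 - A^-16.
Substitute A = t^(-1/4), i.e. A^e → t^(-e/4): V(t) = -t^4 + t^3 - t^2 + 2*t - 1 + 2*t^-1 - t^-2 + t^-3 - t^-4

Answer: -t^4 + t^3 - t^2 + 2*t - 1 + 2*t^-1 - t^-2 + t^-3 - t^-4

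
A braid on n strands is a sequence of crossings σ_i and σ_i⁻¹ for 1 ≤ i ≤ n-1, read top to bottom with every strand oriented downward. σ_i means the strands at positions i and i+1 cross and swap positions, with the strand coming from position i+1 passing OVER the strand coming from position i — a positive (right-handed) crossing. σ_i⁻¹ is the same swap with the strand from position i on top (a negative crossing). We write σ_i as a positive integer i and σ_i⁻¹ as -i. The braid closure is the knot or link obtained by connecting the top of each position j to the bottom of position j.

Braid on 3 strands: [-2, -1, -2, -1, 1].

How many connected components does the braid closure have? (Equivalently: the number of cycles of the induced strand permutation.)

Track the strand permutation on 3 strands, starting from identity.
  step 1: s2^-1 swaps positions 2,3 -> [1 3 2]
  step 2: s1^-1 swaps positions 1,2 -> [3 1 2]
  step 3: s2^-1 swaps positions 2,3 -> [3 2 1]
  step 4: s1^-1 swaps positions 1,2 -> [2 3 1]
  step 5: s1 swaps positions 1,2 -> [3 2 1]
Final permutation (position -> original strand): [3 2 1]
Closure components = cycle count of this permutation = 2.

Answer: 2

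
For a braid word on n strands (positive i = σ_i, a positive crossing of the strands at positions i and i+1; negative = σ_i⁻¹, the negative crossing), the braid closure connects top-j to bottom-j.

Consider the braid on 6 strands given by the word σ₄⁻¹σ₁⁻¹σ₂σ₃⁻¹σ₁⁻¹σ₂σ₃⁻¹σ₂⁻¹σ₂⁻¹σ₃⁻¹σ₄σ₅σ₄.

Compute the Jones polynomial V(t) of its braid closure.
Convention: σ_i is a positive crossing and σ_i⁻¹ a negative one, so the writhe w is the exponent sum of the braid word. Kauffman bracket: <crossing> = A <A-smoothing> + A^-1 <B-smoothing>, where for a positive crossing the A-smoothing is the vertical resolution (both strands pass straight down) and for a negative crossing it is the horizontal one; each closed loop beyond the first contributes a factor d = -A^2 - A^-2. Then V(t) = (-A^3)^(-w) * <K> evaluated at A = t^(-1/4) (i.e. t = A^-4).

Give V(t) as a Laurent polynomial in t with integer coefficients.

The presented braid s4^-1 s1^-1 s2 s3^-1 s1^-1 s2 s3^-1 s2^-1 s2^-1 s3^-1 s4 s5 s4 on 6 strands reduces by inverse Markov moves (closure unchanged at each step):
  Deconjugate: the word is γ·β·γ⁻¹ with γ = s4^-1 (prefix) and γ⁻¹ = s4 (suffix); strip both.
  Destabilize: the word has the form β·s5 where s5 occurs only as the final letter (β ∈ B_5); drop it and the last strand → 5 strands.
  Destabilize: the word has the form β·s4 where s4 occurs only as the final letter (β ∈ B_4); drop it and the last strand → 4 strands.
Reduced to β = s1^-1 s2 s3^-1 s1^-1 s2 s3^-1 s2^-1 s2^-1 s3^-1 on 4 strands, 9 crossings.
Compute on β:
Braid: s1^-1 s2 s3^-1 s1^-1 s2 s3^-1 s2^-1 s2^-1 s3^-1 on 4 strands, 9 crossings.
Writhe w = (#positive) - (#negative) = 2 - 7 = -5.
Computing the Kauffman bracket via state sum. There are 2^9 = 512 states.
For each crossing: s=0 is the vertical smoothing, s=1 horizontal. Crossing k contributes A^(sign_k * (1 - 2*s_k)); loop factor d = -A^2 - A^-2.
Tabulate the states by total A-exponent and number of loops L (A-exp: L × count):
  A^9: L=5 ×1
  A^7: L=4 ×9
  A^5: L=3 ×33, L=5 ×3
  A^3: L=2 ×59, L=4 ×25
  A^1: L=1 ×42, L=3 ×80, L=5 ×4
  A^-1: L=2 ×93, L=4 ×33
  A^-3: L=1 ×19, L=3 ×58, L=5 ×7
  A^-5: L=2 ×19, L=4 ×16, L=6 ×1
  A^-7: L=3 ×7, L=5 ×2
  A^-9: L=4 ×1
Each group contributes A^e * Σ count * d^(L-1):
Powers of d = -A^2 - A^-2: d^2 = A^4 + 2 + A^-4; d^3 = -A^6 - 3*A^2 - 3*A^-2 - A^-6; d^4 = A^8 + 4*A^4 + 6 + 4*A^-4 + A^-8; d^5 = -A^10 - 5*A^6 - 10*A^2 - 10*A^-2 - 5*A^-6 - A^-10.
  A^9 * (d^4) = A^17 + 4*A^13 + 6*A^9 + 4*A^5 + A
  A^7 * (9*d^3) = -9*A^13 - 27*A^9 - 27*A^5 - 9*A
  A^5 * (33*d^2 + 3*d^4) = 3*A^13 + 45*A^9 + 84*A^5 + 45*A + 3*A^-3
  A^3 * (59*d + 25*d^3) = -25*A^9 - 134*A^5 - 134*A - 25*A^-3
  A^1 * (42 + 80*d^2 + 4*d^4) = 4*A^9 + 96*A^5 + 226*A + 96*A^-3 + 4*A^-7
  A^-1 * (93*d + 33*d^3) = -33*A^5 - 192*A - 192*A^-3 - 33*A^-7
  A^-3 * (19 + 58*d^2 + 7*d^4) = 7*A^5 + 86*A + 177*A^-3 + 86*A^-7 + 7*A^-11
  A^-5 * (19*d + 16*d^3 + d^5) = -A^5 - 21*A - 77*A^-3 - 77*A^-7 - 21*A^-11 - A^-15
  A^-7 * (7*d^2 + 2*d^4) = 2*A + 15*A^-3 + 26*A^-7 + 15*A^-11 + 2*A^-15
  A^-9 * (d^3) = -A^-3 - 3*A^-7 - 3*A^-11 - A^-15
Summing the groups: <K> = A^17 - 2*A^13 + 3*A^9 - 4*A^5 + 4*A - 4*A^-3 + 3*A^-7 - 2*A^-11
Normalise by the writhe: (-A^3)^(-w) = (-A^3)^(5) = -A^15, so f(A) = -A^15 * <K> = -A^32 + 2*A^28 - 3*A^24 + 4*A^20 - 4*A^16 + 4*A^12 - 3*A^8 + 2*A^4.
Substitute A = t^(-1/4), i.e. A^e → t^(-e/4): V(t) = 2*t^-1 - 3*t^-2 + 4*t^-3 - 4*t^-4 + 4*t^-5 - 3*t^-6 + 2*t^-7 - t^-8

Answer: 2*t^-1 - 3*t^-2 + 4*t^-3 - 4*t^-4 + 4*t^-5 - 3*t^-6 + 2*t^-7 - t^-8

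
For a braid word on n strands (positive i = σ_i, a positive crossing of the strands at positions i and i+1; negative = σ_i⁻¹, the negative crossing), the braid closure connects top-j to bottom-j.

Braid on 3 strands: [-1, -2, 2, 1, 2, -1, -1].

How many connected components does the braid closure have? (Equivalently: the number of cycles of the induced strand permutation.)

2

Derivation:
Track the strand permutation on 3 strands, starting from identity.
  step 1: s1^-1 swaps positions 1,2 -> [2 1 3]
  step 2: s2^-1 swaps positions 2,3 -> [2 3 1]
  step 3: s2 swaps positions 2,3 -> [2 1 3]
  step 4: s1 swaps positions 1,2 -> [1 2 3]
  step 5: s2 swaps positions 2,3 -> [1 3 2]
  step 6: s1^-1 swaps positions 1,2 -> [3 1 2]
  step 7: s1^-1 swaps positions 1,2 -> [1 3 2]
Final permutation (position -> original strand): [1 3 2]
Closure components = cycle count of this permutation = 2.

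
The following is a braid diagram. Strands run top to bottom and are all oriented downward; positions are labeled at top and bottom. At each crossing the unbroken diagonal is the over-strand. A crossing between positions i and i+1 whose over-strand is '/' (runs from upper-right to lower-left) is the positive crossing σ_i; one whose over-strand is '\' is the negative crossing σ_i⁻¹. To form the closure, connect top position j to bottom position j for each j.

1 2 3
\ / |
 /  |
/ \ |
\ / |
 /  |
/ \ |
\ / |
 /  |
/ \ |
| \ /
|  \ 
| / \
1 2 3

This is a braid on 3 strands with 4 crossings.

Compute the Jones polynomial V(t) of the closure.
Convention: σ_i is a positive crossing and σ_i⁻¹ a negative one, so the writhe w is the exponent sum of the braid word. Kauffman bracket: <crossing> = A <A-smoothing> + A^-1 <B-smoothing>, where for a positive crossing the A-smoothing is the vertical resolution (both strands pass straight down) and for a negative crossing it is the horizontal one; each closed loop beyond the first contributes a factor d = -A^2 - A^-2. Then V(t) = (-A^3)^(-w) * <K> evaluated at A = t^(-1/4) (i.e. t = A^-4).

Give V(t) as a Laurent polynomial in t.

-t^4 + t^3 + t

Derivation:
Reading the diagram top to bottom ('/'-over between positions i,i+1 = s_i, '\'-over = s_i^-1): braid word = s1 s1 s1 s2^-1.
The presented braid s1 s1 s1 s2^-1 on 3 strands reduces by inverse Markov moves (closure unchanged at each step):
  Destabilize: the word has the form β·s2^-1 where s2^-1 occurs only as the final letter (β ∈ B_2); drop it and the last strand → 2 strands.
Reduced to β = s1 s1 s1 on 2 strands, 3 crossings.
Compute on β:
Braid: s1 s1 s1 on 2 strands, 3 crossings.
Writhe w = (#positive) - (#negative) = 3 - 0 = 3.
Enumerate smoothing states for the bracket polynomial. There are 2^3 = 8 states.
Smooth each crossing (0=||, 1=⌣⌢); contribution A^(Σ sign_k(1-2s_k)) * d^(L-1).
  state 000: A-exp=+3, loops=2, term = A^3 * d^1
  state 001: A-exp=+1, loops=1, term = A^1 * d^0
  state 010: A-exp=+1, loops=1, term = A^1 * d^0
  state 011: A-exp=-1, loops=2, term = A^-1 * d^1
  state 100: A-exp=+1, loops=1, term = A^1 * d^0
  state 101: A-exp=-1, loops=2, term = A^-1 * d^1
  state 110: A-exp=-1, loops=2, term = A^-1 * d^1
  state 111: A-exp=-3, loops=3, term = A^-3 * d^2
Collect the terms by A-exponent (count of states per loop number):
Powers of d = -A^2 - A^-2: d^2 = A^4 + 2 + A^-4.
  A^3 * (d) = -A^5 - A
  A^1 * (3) = 3*A
  A^-1 * (3*d) = -3*A - 3*A^-3
  A^-3 * (d^2) = A + 2*A^-3 + A^-7
Summing the groups: <K> = -A^5 - A^-3 + A^-7
Normalise by the writhe: (-A^3)^(-w) = (-A^3)^(-3) = -A^-9, so f(A) = -A^-9 * <K> = A^-4 + A^-12 - A^-16.
Substitute A = t^(-1/4), i.e. A^e → t^(-e/4): V(t) = -t^4 + t^3 + t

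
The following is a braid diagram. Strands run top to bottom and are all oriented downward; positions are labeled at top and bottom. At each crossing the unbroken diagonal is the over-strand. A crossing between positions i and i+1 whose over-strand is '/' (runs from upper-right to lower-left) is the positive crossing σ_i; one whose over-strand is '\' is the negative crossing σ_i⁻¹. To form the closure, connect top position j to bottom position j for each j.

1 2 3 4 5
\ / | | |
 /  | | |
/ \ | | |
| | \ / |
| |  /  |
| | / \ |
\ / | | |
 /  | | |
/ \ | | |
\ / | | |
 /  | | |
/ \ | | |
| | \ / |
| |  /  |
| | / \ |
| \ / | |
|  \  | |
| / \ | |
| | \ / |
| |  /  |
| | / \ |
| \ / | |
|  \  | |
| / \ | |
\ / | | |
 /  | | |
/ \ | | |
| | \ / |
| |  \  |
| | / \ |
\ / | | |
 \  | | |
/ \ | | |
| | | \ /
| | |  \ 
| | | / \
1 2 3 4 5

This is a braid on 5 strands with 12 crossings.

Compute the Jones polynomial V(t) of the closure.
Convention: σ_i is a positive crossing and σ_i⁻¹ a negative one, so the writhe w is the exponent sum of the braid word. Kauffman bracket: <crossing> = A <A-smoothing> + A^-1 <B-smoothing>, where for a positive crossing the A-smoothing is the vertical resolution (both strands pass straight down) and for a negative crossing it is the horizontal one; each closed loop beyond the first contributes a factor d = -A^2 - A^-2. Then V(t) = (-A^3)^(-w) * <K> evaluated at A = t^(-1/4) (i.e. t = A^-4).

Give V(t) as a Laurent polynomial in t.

-t^6 + 2*t^5 - 2*t^4 + 3*t^3 - 3*t^2 + 2*t - 1 + t^-1

Derivation:
Reading the diagram top to bottom ('/'-over between positions i,i+1 = s_i, '\'-over = s_i^-1): braid word = s1 s3 s1 s1 s3 s2^-1 s3 s2^-1 s1 s3^-1 s1^-1 s4^-1.
The presented braid s1 s3 s1 s1 s3 s2^-1 s3 s2^-1 s1 s3^-1 s1^-1 s4^-1 on 5 strands reduces by inverse Markov moves (closure unchanged at each step):
  Destabilize: the word has the form β·s4^-1 where s4^-1 occurs only as the final letter (β ∈ B_4); drop it and the last strand → 4 strands.
  Deconjugate: the word is γ·β·γ⁻¹ with γ = s1 s3 (prefix) and γ⁻¹ = s3^-1 s1^-1 (suffix); strip both.
Reduced to β = s1 s1 s3 s2^-1 s3 s2^-1 s1 on 4 strands, 7 crossings.
Compute on β:
Braid: s1 s1 s3 s2^-1 s3 s2^-1 s1 on 4 strands, 7 crossings.
Writhe w = (#positive) - (#negative) = 5 - 2 = 3.
Computing the Kauffman bracket via state sum. There are 2^7 = 128 states.
Smooth each crossing (0=||, 1=⌣⌢); contribution A^(Σ sign_k(1-2s_k)) * d^(L-1).
Tabulate the states by total A-exponent and number of loops L (A-exp: L × count):
  A^7: L=4 ×1
  A^5: L=3 ×7
  A^3: L=2 ×17, L=4 ×4
  A^1: L=1 ×15, L=3 ×19, L=5 ×1
  A^-1: L=2 ×27, L=4 ×8
  A^-3: L=3 ×20, L=5 ×1
  A^-5: L=4 ×7
  A^-7: L=5 ×1
Each group contributes A^e * Σ count * d^(L-1):
Powers of d = -A^2 - A^-2: d^2 = A^4 + 2 + A^-4; d^3 = -A^6 - 3*A^2 - 3*A^-2 - A^-6; d^4 = A^8 + 4*A^4 + 6 + 4*A^-4 + A^-8.
  A^7 * (d^3) = -A^13 - 3*A^9 - 3*A^5 - A
  A^5 * (7*d^2) = 7*A^9 + 14*A^5 + 7*A
  A^3 * (17*d + 4*d^3) = -4*A^9 - 29*A^5 - 29*A - 4*A^-3
  A^1 * (15 + 19*d^2 + d^4) = A^9 + 23*A^5 + 59*A + 23*A^-3 + A^-7
  A^-1 * (27*d + 8*d^3) = -8*A^5 - 51*A - 51*A^-3 - 8*A^-7
  A^-3 * (20*d^2 + d^4) = A^5 + 24*A + 46*A^-3 + 24*A^-7 + A^-11
  A^-5 * (7*d^3) = -7*A - 21*A^-3 - 21*A^-7 - 7*A^-11
  A^-7 * (d^4) = A + 4*A^-3 + 6*A^-7 + 4*A^-11 + A^-15
Summing the groups: <K> = -A^13 + A^9 - 2*A^5 + 3*A - 3*A^-3 + 2*A^-7 - 2*A^-11 + A^-15
Normalise by the writhe: (-A^3)^(-w) = (-A^3)^(-3) = -A^-9, so f(A) = -A^-9 * <K> = A^4 - 1 + 2*A^-4 - 3*A^-8 + 3*A^-12 - 2*A^-16 + 2*A^-20 - A^-24.
Substitute A = t^(-1/4), i.e. A^e → t^(-e/4): V(t) = -t^6 + 2*t^5 - 2*t^4 + 3*t^3 - 3*t^2 + 2*t - 1 + t^-1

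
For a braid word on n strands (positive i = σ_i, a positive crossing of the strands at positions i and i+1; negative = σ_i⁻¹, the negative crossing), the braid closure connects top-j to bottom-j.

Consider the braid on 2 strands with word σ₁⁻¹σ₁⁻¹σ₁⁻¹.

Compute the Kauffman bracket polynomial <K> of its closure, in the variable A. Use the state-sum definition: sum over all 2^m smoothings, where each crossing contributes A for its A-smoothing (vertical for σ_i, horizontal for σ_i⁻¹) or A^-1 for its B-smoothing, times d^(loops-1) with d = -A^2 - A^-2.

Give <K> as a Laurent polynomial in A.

Braid: s1^-1 s1^-1 s1^-1 on 2 strands, 3 crossings.
Writhe w = (#positive) - (#negative) = 0 - 3 = -3.
Computing the Kauffman bracket via state sum. There are 2^3 = 8 states.
Smooth each crossing (0=||, 1=⌣⌢); contribution A^(Σ sign_k(1-2s_k)) * d^(L-1).
  state 000: A-exp=-3, loops=2, term = A^-3 * d^1
  state 001: A-exp=-1, loops=1, term = A^-1 * d^0
  state 010: A-exp=-1, loops=1, term = A^-1 * d^0
  state 011: A-exp=+1, loops=2, term = A^1 * d^1
  state 100: A-exp=-1, loops=1, term = A^-1 * d^0
  state 101: A-exp=+1, loops=2, term = A^1 * d^1
  state 110: A-exp=+1, loops=2, term = A^1 * d^1
  state 111: A-exp=+3, loops=3, term = A^3 * d^2
Collect the terms by A-exponent (count of states per loop number):
Powers of d = -A^2 - A^-2: d^2 = A^4 + 2 + A^-4.
  A^3 * (d^2) = A^7 + 2*A^3 + A^-1
  A^1 * (3*d) = -3*A^3 - 3*A^-1
  A^-1 * (3) = 3*A^-1
  A^-3 * (d) = -A^-1 - A^-5
Summing the groups: <K> = A^7 - A^3 - A^-5

Answer: A^7 - A^3 - A^-5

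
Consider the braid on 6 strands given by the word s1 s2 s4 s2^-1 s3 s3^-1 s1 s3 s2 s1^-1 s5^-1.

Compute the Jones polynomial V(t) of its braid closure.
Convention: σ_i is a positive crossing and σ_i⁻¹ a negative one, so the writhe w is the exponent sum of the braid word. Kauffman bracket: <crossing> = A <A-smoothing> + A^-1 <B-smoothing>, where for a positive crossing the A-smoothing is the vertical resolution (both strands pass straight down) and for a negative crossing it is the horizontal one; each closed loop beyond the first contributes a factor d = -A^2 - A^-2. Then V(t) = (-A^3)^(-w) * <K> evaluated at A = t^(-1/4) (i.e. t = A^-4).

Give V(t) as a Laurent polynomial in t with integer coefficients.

The presented braid s1 s2 s4 s2^-1 s3 s3^-1 s1 s3 s2 s1^-1 s5^-1 on 6 strands reduces by inverse Markov moves (closure unchanged at each step):
  Destabilize: the word has the form β·s5^-1 where s5^-1 occurs only as the final letter (β ∈ B_5); drop it and the last strand → 5 strands.
  Deconjugate: the word is γ·β·γ⁻¹ with γ = s1 (prefix) and γ⁻¹ = s1^-1 (suffix); strip both.
Reduced to β = s2 s4 s2^-1 s3 s3^-1 s1 s3 s2 on 5 strands, 8 crossings.
Compute on β:
First cancel adjacent σ_i σ_i⁻¹ pairs (Reidemeister II — same braid, same closure): s2 s4 s2^-1 s3 s3^-1 s1 s3 s2 → s2 s4 s2^-1 s1 s3 s2.
Braid: s2 s4 s2^-1 s1 s3 s2 on 5 strands, 6 crossings.
Writhe w = (#positive) - (#negative) = 5 - 1 = 4.
Computing the Kauffman bracket via state sum. There are 2^6 = 64 states.
Each crossing splits two ways (0=vertical, 1=horizontal). The state's weight is A^(#A-smoothings - #B-smoothings) * d^(loops - 1).
Tabulate the states by total A-exponent and number of loops L (A-exp: L × count):
  A^6: L=4 ×1
  A^4: L=3 ×3, L=5 ×3
  A^2: L=2 ×3, L=4 ×11, L=6 ×1
  A^0: L=1 ×1, L=3 ×15, L=5 ×4
  A^-2: L=2 ×9, L=4 ×6
  A^-4: L=1 ×2, L=3 ×4
  A^-6: L=2 ×1
Each group contributes A^e * Σ count * d^(L-1):
Powers of d = -A^2 - A^-2: d^2 = A^4 + 2 + A^-4; d^3 = -A^6 - 3*A^2 - 3*A^-2 - A^-6; d^4 = A^8 + 4*A^4 + 6 + 4*A^-4 + A^-8; d^5 = -A^10 - 5*A^6 - 10*A^2 - 10*A^-2 - 5*A^-6 - A^-10.
  A^6 * (d^3) = -A^12 - 3*A^8 - 3*A^4 - 1
  A^4 * (3*d^2 + 3*d^4) = 3*A^12 + 15*A^8 + 24*A^4 + 15 + 3*A^-4
  A^2 * (3*d + 11*d^3 + d^5) = -A^12 - 16*A^8 - 46*A^4 - 46 - 16*A^-4 - A^-8
  A^0 * (1 + 15*d^2 + 4*d^4) = 4*A^8 + 31*A^4 + 55 + 31*A^-4 + 4*A^-8
  A^-2 * (9*d + 6*d^3) = -6*A^4 - 27 - 27*A^-4 - 6*A^-8
  A^-4 * (2 + 4*d^2) = 4 + 10*A^-4 + 4*A^-8
  A^-6 * (d) = -A^-4 - A^-8
Summing the groups: <K> = A^12
Normalise by the writhe: (-A^3)^(-w) = (-A^3)^(-4) = A^-12, so f(A) = A^-12 * <K> = 1.
Substitute A = t^(-1/4), i.e. A^e → t^(-e/4): V(t) = 1

Answer: 1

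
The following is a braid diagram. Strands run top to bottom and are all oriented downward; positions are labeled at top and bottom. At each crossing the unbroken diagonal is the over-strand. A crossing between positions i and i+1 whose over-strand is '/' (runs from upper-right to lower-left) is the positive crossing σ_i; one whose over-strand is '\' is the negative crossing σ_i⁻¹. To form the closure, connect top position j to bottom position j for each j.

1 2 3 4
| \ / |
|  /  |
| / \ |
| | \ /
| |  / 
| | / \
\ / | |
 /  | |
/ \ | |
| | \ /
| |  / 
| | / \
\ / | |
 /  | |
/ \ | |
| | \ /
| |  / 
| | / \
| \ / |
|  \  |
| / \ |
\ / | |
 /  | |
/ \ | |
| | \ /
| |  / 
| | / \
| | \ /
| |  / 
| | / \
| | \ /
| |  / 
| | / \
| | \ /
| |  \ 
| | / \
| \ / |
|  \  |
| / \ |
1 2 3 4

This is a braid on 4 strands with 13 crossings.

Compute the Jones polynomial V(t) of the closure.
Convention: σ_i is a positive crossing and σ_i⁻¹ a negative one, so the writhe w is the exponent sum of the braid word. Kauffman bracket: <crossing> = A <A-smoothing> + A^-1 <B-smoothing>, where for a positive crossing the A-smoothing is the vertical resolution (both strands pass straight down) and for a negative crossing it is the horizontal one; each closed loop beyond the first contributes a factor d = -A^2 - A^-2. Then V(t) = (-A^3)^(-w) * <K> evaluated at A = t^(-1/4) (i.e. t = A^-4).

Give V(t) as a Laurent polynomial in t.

t^11 - 2*t^10 + 2*t^9 - 3*t^8 + 2*t^7 - 2*t^6 + 2*t^5 + t^3

Derivation:
Reading the diagram top to bottom ('/'-over between positions i,i+1 = s_i, '\'-over = s_i^-1): braid word = s2 s3 s1 s3 s1 s3 s2^-1 s1 s3 s3 s3 s3^-1 s2^-1.
The presented braid s2 s3 s1 s3 s1 s3 s2^-1 s1 s3 s3 s3 s3^-1 s2^-1 on 4 strands reduces by inverse Markov moves (closure unchanged at each step):
  Deconjugate: the word is γ·β·γ⁻¹ with γ = s2 s3 (prefix) and γ⁻¹ = s3^-1 s2^-1 (suffix); strip both.
Reduced to β = s1 s3 s1 s3 s2^-1 s1 s3 s3 s3 on 4 strands, 9 crossings.
Compute on β:
Braid: s1 s3 s1 s3 s2^-1 s1 s3 s3 s3 on 4 strands, 9 crossings.
Writhe w = (#positive) - (#negative) = 8 - 1 = 7.
State-sum expansion of <K>. There are 2^9 = 512 states.
Each crossing splits two ways (0=vertical, 1=horizontal). The state's weight is A^(#A-smoothings - #B-smoothings) * d^(loops - 1).
Tabulate the states by total A-exponent and number of loops L (A-exp: L × count):
  A^9: L=3 ×1
  A^7: L=2 ×8, L=4 ×1
  A^5: L=1 ×15, L=3 ×21
  A^3: L=2 ×60, L=4 ×24
  A^1: L=3 ×110, L=5 ×16
  A^-1: L=4 ×120, L=6 ×6
  A^-3: L=5 ×83, L=7 ×1
  A^-5: L=6 ×36
  A^-7: L=7 ×9
  A^-9: L=8 ×1
Each group contributes A^e * Σ count * d^(L-1):
Powers of d = -A^2 - A^-2: d^2 = A^4 + 2 + A^-4; d^3 = -A^6 - 3*A^2 - 3*A^-2 - A^-6; d^4 = A^8 + 4*A^4 + 6 + 4*A^-4 + A^-8; d^5 = -A^10 - 5*A^6 - 10*A^2 - 10*A^-2 - 5*A^-6 - A^-10; d^6 = A^12 + 6*A^8 + 15*A^4 + 20 + 15*A^-4 + 6*A^-8 + A^-12; d^7 = -A^14 - 7*A^10 - 21*A^6 - 35*A^2 - 35*A^-2 - 21*A^-6 - 7*A^-10 - A^-14.
  A^9 * (d^2) = A^13 + 2*A^9 + A^5
  A^7 * (8*d + d^3) = -A^13 - 11*A^9 - 11*A^5 - A
  A^5 * (15 + 21*d^2) = 21*A^9 + 57*A^5 + 21*A
  A^3 * (60*d + 24*d^3) = -24*A^9 - 132*A^5 - 132*A - 24*A^-3
  A^1 * (110*d^2 + 16*d^4) = 16*A^9 + 174*A^5 + 316*A + 174*A^-3 + 16*A^-7
  A^-1 * (120*d^3 + 6*d^5) = -6*A^9 - 150*A^5 - 420*A - 420*A^-3 - 150*A^-7 - 6*A^-11
  A^-3 * (83*d^4 + d^6) = A^9 + 89*A^5 + 347*A + 518*A^-3 + 347*A^-7 + 89*A^-11 + A^-15
  A^-5 * (36*d^5) = -36*A^5 - 180*A - 360*A^-3 - 360*A^-7 - 180*A^-11 - 36*A^-15
  A^-7 * (9*d^6) = 9*A^5 + 54*A + 135*A^-3 + 180*A^-7 + 135*A^-11 + 54*A^-15 + 9*A^-19
  A^-9 * (d^7) = -A^5 - 7*A - 21*A^-3 - 35*A^-7 - 35*A^-11 - 21*A^-15 - 7*A^-19 - A^-23
Summing the groups: <K> = -A^9 - 2*A + 2*A^-3 - 2*A^-7 + 3*A^-11 - 2*A^-15 + 2*A^-19 - A^-23
Normalise by the writhe: (-A^3)^(-w) = (-A^3)^(-7) = -A^-21, so f(A) = -A^-21 * <K> = A^-12 + 2*A^-20 - 2*A^-24 + 2*A^-28 - 3*A^-32 + 2*A^-36 - 2*A^-40 + A^-44.
Substitute A = t^(-1/4), i.e. A^e → t^(-e/4): V(t) = t^11 - 2*t^10 + 2*t^9 - 3*t^8 + 2*t^7 - 2*t^6 + 2*t^5 + t^3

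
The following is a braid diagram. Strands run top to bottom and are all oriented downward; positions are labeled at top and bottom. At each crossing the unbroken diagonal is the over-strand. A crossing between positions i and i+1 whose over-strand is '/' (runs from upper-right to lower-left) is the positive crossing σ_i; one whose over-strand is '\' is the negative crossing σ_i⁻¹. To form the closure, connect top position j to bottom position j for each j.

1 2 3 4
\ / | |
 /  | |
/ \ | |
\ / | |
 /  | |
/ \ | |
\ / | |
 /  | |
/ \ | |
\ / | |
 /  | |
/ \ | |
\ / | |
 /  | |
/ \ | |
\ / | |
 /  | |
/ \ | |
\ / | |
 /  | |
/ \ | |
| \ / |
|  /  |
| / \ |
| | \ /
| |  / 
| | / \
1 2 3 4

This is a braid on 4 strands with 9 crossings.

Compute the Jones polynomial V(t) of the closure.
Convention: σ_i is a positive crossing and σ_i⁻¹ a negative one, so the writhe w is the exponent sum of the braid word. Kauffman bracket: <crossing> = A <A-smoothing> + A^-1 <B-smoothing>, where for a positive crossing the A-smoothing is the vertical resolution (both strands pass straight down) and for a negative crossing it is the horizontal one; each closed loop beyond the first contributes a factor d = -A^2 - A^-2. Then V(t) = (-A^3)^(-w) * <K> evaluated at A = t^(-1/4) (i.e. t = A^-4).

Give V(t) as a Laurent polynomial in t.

Reading the diagram top to bottom ('/'-over between positions i,i+1 = s_i, '\'-over = s_i^-1): braid word = s1 s1 s1 s1 s1 s1 s1 s2 s3.
The presented braid s1 s1 s1 s1 s1 s1 s1 s2 s3 on 4 strands reduces by inverse Markov moves (closure unchanged at each step):
  Destabilize: the word has the form β·s3 where s3 occurs only as the final letter (β ∈ B_3); drop it and the last strand → 3 strands.
  Destabilize: the word has the form β·s2 where s2 occurs only as the final letter (β ∈ B_2); drop it and the last strand → 2 strands.
Reduced to β = s1 s1 s1 s1 s1 s1 s1 on 2 strands, 7 crossings.
Compute on β:
Braid: s1 s1 s1 s1 s1 s1 s1 on 2 strands, 7 crossings.
Writhe w = (#positive) - (#negative) = 7 - 0 = 7.
Computing the Kauffman bracket via state sum. There are 2^7 = 128 states.
For each crossing: s=0 is the vertical smoothing, s=1 horizontal. Crossing k contributes A^(sign_k * (1 - 2*s_k)); loop factor d = -A^2 - A^-2.
Tabulate the states by total A-exponent and number of loops L (A-exp: L × count):
  A^7: L=2 ×1
  A^5: L=1 ×7
  A^3: L=2 ×21
  A^1: L=3 ×35
  A^-1: L=4 ×35
  A^-3: L=5 ×21
  A^-5: L=6 ×7
  A^-7: L=7 ×1
Each group contributes A^e * Σ count * d^(L-1):
Powers of d = -A^2 - A^-2: d^2 = A^4 + 2 + A^-4; d^3 = -A^6 - 3*A^2 - 3*A^-2 - A^-6; d^4 = A^8 + 4*A^4 + 6 + 4*A^-4 + A^-8; d^5 = -A^10 - 5*A^6 - 10*A^2 - 10*A^-2 - 5*A^-6 - A^-10; d^6 = A^12 + 6*A^8 + 15*A^4 + 20 + 15*A^-4 + 6*A^-8 + A^-12.
  A^7 * (d) = -A^9 - A^5
  A^5 * (7) = 7*A^5
  A^3 * (21*d) = -21*A^5 - 21*A
  A^1 * (35*d^2) = 35*A^5 + 70*A + 35*A^-3
  A^-1 * (35*d^3) = -35*A^5 - 105*A - 105*A^-3 - 35*A^-7
  A^-3 * (21*d^4) = 21*A^5 + 84*A + 126*A^-3 + 84*A^-7 + 21*A^-11
  A^-5 * (7*d^5) = -7*A^5 - 35*A - 70*A^-3 - 70*A^-7 - 35*A^-11 - 7*A^-15
  A^-7 * (d^6) = A^5 + 6*A + 15*A^-3 + 20*A^-7 + 15*A^-11 + 6*A^-15 + A^-19
Summing the groups: <K> = -A^9 - A + A^-3 - A^-7 + A^-11 - A^-15 + A^-19
Normalise by the writhe: (-A^3)^(-w) = (-A^3)^(-7) = -A^-21, so f(A) = -A^-21 * <K> = A^-12 + A^-20 - A^-24 + A^-28 - A^-32 + A^-36 - A^-40.
Substitute A = t^(-1/4), i.e. A^e → t^(-e/4): V(t) = -t^10 + t^9 - t^8 + t^7 - t^6 + t^5 + t^3

Answer: -t^10 + t^9 - t^8 + t^7 - t^6 + t^5 + t^3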